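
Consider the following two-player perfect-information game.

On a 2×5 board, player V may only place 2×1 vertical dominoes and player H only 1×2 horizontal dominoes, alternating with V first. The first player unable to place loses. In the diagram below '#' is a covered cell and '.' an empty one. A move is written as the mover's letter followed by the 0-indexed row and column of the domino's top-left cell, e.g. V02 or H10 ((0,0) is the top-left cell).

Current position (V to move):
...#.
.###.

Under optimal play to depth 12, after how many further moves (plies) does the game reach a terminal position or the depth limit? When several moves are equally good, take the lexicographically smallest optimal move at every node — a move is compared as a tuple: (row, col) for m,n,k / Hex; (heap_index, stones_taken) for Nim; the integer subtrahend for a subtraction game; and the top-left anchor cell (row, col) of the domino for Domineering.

PV length from [...#./.###.]: 3 plies

p1 V@[...#./.###.]: V00[#..#./####.]+1* V04[...##/.####]-1
p2 H@[#..#./####.]: H01[####./####.]-1*
p3 V@[####./####.]: V04[#####/#####]+1*
p4 H@[#####/#####] terminal -1; root [...#./.###.] d12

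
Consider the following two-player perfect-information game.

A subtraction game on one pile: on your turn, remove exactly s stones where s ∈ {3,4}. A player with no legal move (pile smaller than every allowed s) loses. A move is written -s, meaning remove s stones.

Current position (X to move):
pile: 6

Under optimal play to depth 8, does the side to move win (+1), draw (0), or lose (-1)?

ply 1, X at 6 | -3=-1→3; -4=+1→2*
ply 2: 2 is terminal -1 (O); from 6 depth 8

value(6, X) = +1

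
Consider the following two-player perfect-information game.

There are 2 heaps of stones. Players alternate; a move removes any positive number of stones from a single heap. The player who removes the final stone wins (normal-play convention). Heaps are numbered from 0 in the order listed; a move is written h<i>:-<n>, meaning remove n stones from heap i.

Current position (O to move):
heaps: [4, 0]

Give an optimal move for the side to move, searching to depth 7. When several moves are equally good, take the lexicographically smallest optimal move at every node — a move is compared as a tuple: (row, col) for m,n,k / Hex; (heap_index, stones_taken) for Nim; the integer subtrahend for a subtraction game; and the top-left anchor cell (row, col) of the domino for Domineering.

[(4,0)] O move#1: h0:-1:-1/(3,0), h0:-2:-1/(2,0), h0:-3:-1/(1,0), h0:-4:+1/(0,0)*
[(0,0)] end (terminal -1, X#2); searched (4,0) to 7

O's best at [(4,0)]: h0:-4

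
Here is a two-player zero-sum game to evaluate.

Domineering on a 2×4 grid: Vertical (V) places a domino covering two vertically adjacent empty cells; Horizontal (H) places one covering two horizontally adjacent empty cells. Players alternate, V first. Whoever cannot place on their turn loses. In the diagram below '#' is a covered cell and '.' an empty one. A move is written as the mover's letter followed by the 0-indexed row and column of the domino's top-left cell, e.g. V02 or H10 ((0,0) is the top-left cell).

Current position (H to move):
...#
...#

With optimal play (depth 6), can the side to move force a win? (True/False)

[...#/...#] H move#1: H00:+1/##.#/...#*, H01:+1/.###/...#, H10:+1/...#/##.#, H11:+1/...#/.###
[##.#/...#] V move#2: V02:-1/####/..##*
[####/..##] H move#3: H10:+1/####/####*
[####/####] end (terminal -1, V#4); searched ...#/...# to 6

H winning at [...#/...#]: True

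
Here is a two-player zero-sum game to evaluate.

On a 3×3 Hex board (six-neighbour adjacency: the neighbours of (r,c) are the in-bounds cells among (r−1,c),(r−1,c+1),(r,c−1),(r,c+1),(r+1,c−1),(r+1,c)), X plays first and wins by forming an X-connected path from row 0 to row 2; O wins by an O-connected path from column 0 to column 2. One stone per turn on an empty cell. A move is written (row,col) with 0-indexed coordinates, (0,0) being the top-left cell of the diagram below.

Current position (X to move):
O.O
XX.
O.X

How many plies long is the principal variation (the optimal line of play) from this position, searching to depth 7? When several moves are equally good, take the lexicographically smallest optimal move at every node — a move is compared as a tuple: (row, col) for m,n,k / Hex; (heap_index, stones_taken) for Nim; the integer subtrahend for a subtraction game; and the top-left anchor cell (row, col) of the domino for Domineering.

ply 1, X at O.O/XX./O.X | (0,1)=+1→OXO/XX./O.X*; (1,2)=-1→O.O/XXX/O.X; (2,1)=-1→O.O/XX./OXX
ply 2, O at OXO/XX./O.X | (1,2)=-1→OXO/XXO/O.X*; (2,1)=-1→OXO/XX./OOX
ply 3, X at OXO/XXO/O.X | (2,1)=+1→OXO/XXO/OXX*
ply 4: OXO/XXO/OXX is terminal -1 (O); from O.O/XX./O.X depth 7

PV length from [O.O/XX./O.X]: 3 plies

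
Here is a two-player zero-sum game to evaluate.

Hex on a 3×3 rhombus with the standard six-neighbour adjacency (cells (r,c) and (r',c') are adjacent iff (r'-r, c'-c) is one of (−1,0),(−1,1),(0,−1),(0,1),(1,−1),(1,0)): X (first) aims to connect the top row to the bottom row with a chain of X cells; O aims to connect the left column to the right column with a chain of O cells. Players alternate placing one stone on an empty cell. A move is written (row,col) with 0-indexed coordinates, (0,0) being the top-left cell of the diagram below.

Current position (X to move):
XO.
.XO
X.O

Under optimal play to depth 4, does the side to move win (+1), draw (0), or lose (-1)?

value(XO./.XO/X.O, X) = +1

ply 1, X at XO./.XO/X.O | (0,2)=+1→XOX/.XO/X.O*; (1,0)=+1→XO./XXO/X.O; (2,1)=+1→XO./.XO/XXO
ply 2: XOX/.XO/X.O is terminal -1 (O); from XO./.XO/X.O depth 4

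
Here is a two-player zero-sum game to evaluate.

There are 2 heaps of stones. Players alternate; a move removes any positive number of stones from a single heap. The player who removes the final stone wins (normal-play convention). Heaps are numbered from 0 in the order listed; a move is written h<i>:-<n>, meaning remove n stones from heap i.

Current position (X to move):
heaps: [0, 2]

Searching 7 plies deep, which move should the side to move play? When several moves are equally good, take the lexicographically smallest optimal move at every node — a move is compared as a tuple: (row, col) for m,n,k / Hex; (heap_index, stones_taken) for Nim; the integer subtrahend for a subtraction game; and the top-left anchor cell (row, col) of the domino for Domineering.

p1 X@[(0,2)]: h1:-1[(0,1)]-1 h1:-2[(0,0)]+1*
p2 O@[(0,0)] terminal -1; root [(0,2)] d7

X's best at [(0,2)]: h1:-2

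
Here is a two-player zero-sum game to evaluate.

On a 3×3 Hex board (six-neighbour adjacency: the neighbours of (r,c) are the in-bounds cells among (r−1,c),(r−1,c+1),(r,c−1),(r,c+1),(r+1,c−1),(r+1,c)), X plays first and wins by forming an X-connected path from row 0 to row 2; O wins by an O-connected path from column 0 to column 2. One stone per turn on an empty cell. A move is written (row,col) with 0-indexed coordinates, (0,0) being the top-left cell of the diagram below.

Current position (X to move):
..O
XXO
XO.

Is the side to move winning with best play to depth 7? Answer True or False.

X winning at [..O/XXO/XO.]: True

ply 1, X at ..O/XXO/XO. | (0,0)=+1→X.O/XXO/XO.*; (0,1)=+1→.XO/XXO/XO.; (2,2)=+1→..O/XXO/XOX
ply 2: X.O/XXO/XO. is terminal -1 (O); from ..O/XXO/XO. depth 7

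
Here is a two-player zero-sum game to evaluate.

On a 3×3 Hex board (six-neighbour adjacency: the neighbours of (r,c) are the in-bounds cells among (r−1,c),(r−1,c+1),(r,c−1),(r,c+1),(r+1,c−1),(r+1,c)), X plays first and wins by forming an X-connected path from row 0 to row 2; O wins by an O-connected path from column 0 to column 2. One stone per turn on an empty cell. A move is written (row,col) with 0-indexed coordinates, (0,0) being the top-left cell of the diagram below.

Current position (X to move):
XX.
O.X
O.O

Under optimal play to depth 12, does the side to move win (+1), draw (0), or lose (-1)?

value(XX./O.X/O.O, X) = +1

p1 X@[XX./O.X/O.O]: (0,2)[XXX/O.X/O.O]-1 (1,1)[XX./OXX/O.O]-1 (2,1)[XX./O.X/OXO]+1*
p2 O@[XX./O.X/OXO]: (0,2)[XXO/O.X/OXO]-1* (1,1)[XX./OOX/OXO]-1
p3 X@[XXO/O.X/OXO]: (1,1)[XXO/OXX/OXO]+1*
p4 O@[XXO/OXX/OXO] terminal -1; root [XX./O.X/O.O] d12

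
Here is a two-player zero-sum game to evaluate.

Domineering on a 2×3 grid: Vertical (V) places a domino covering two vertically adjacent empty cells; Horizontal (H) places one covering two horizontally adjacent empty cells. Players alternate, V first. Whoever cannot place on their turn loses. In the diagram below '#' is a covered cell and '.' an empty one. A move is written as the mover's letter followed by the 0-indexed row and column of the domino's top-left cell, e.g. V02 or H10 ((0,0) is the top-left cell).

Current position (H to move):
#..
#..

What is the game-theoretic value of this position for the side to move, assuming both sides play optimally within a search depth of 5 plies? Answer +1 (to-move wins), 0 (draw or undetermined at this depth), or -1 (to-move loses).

ply 1, H at #../#.. | H01=+1→###/#..*; H11=+1→#../###
ply 2: ###/#.. is terminal -1 (V); from #../#.. depth 5

value(#../#.., H) = +1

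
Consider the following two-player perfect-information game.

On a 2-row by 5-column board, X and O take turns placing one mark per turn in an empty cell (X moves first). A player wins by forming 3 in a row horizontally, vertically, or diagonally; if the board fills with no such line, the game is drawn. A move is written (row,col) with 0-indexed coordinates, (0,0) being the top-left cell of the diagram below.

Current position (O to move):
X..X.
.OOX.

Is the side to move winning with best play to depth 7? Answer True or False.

ply 1, O at X..X./.OOX. | (0,1)=+0→XO.X./.OOX.; (0,2)=+0→X.OX./.OOX.; (0,4)=+0→X..XO/.OOX.; (1,0)=+1→X..X./OOOX.*; (1,4)=+0→X..X./.OOXO
ply 2: X..X./OOOX. is terminal -1 (X); from X..X./.OOX. depth 7

O winning at [X..X./.OOX.]: True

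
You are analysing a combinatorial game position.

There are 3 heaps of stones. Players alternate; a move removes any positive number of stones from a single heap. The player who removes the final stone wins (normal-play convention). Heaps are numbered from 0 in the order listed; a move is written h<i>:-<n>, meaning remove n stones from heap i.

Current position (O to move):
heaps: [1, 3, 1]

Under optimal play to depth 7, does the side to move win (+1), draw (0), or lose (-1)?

value((1,3,1), O) = +1

ply 1, O at (1,3,1) | h0:-1=-1→(0,3,1); h1:-1=-1→(1,2,1); h1:-2=-1→(1,1,1); h1:-3=+1→(1,0,1)*; h2:-1=-1→(1,3,0)
ply 2, X at (1,0,1) | h0:-1=-1→(0,0,1)*; h2:-1=-1→(1,0,0)
ply 3, O at (0,0,1) | h2:-1=+1→(0,0,0)*
ply 4: (0,0,0) is terminal -1 (X); from (1,3,1) depth 7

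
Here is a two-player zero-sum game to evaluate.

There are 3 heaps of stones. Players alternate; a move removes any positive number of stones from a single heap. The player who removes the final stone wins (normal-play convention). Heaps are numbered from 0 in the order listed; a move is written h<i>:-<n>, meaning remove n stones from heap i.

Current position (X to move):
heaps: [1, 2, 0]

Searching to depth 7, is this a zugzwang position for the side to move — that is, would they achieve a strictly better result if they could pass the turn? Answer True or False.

zugzwang((1,2,0), X) = False

p1 X@[(1,2,0)]: h0:-1[(0,2,0)]-1 h1:-1[(1,1,0)]+1* h1:-2[(1,0,0)]-1
p2 O@[(1,1,0)]: h0:-1[(0,1,0)]-1* h1:-1[(1,0,0)]-1
p3 X@[(0,1,0)]: h1:-1[(0,0,0)]+1*
p4 O@[(0,0,0)] terminal -1; root [(1,2,0)] d7
suppose X passes — search the same position with O to move:
pass> p1 O@[(1,2,0)]: h0:-1[(0,2,0)]-1 h1:-1[(1,1,0)]+1* h1:-2[(1,0,0)]-1
pass> p2 X@[(1,1,0)]: h0:-1[(0,1,0)]-1* h1:-1[(1,0,0)]-1
pass> p3 O@[(0,1,0)]: h1:-1[(0,0,0)]+1*
pass> p4 X@[(0,0,0)] terminal -1; root [(1,2,0)] d7
for X: play +1, pass -1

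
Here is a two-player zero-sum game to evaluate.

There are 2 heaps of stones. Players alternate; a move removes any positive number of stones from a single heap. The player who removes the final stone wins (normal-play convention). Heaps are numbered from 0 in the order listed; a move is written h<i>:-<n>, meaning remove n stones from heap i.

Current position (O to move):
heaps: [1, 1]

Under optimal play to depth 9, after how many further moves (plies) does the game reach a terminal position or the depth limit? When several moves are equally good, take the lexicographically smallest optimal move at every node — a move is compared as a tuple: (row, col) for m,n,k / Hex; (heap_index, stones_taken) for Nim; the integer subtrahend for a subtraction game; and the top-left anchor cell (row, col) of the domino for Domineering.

[(1,1)] O move#1: h0:-1:-1/(0,1)*, h1:-1:-1/(1,0)
[(0,1)] X move#2: h1:-1:+1/(0,0)*
[(0,0)] end (terminal -1, O#3); searched (1,1) to 9

PV length from [(1,1)]: 2 plies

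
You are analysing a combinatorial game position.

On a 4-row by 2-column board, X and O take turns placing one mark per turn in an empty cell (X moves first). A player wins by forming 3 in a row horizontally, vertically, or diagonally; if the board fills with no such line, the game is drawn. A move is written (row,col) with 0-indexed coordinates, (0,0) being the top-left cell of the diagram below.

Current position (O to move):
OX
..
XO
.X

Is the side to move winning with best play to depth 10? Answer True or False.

O winning at [OX/../XO/.X]: False

p1 O@[OX/../XO/.X]: (1,0)[OX/O./XO/.X]+0* (1,1)[OX/.O/XO/.X]+0 (3,0)[OX/../XO/OX]+0
p2 X@[OX/O./XO/.X]: (1,1)[OX/OX/XO/.X]+0* (3,0)[OX/O./XO/XX]+0
p3 O@[OX/OX/XO/.X]: (3,0)[OX/OX/XO/OX]+0*
p4 X@[OX/OX/XO/OX] terminal +0; root [OX/../XO/.X] d10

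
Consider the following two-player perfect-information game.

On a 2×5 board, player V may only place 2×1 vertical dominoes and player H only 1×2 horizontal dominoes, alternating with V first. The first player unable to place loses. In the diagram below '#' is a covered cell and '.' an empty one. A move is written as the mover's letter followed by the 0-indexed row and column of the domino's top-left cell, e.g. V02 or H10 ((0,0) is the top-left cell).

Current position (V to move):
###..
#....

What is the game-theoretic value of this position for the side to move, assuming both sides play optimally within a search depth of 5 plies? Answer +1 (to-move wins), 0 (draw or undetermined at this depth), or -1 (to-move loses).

p1 V@[###../#....]: V03[####./#..#.]+1* V04[###.#/#...#]-1
p2 H@[####./#..#.]: H11[####./####.]-1*
p3 V@[####./####.]: V04[#####/#####]+1*
p4 H@[#####/#####] terminal -1; root [###../#....] d5

value(###../#...., V) = +1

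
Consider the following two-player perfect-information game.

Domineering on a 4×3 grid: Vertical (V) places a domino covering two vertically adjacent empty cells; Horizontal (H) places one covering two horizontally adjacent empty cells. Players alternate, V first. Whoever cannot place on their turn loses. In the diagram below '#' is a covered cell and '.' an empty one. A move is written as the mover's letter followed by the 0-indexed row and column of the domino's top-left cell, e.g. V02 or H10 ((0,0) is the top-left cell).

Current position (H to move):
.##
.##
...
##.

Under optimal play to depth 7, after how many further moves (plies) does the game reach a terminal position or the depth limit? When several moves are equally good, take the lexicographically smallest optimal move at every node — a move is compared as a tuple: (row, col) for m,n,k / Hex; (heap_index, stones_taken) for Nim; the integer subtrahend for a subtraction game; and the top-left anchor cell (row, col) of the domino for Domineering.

PV length from [.##/.##/.../##.]: 2 plies

ply 1, H at .##/.##/.../##. | H20=-1→.##/.##/##./##.*; H21=-1→.##/.##/.##/##.
ply 2, V at .##/.##/##./##. | V00=+1→###/###/##./##.*; V22=+1→.##/.##/###/###
ply 3: ###/###/##./##. is terminal -1 (H); from .##/.##/.../##. depth 7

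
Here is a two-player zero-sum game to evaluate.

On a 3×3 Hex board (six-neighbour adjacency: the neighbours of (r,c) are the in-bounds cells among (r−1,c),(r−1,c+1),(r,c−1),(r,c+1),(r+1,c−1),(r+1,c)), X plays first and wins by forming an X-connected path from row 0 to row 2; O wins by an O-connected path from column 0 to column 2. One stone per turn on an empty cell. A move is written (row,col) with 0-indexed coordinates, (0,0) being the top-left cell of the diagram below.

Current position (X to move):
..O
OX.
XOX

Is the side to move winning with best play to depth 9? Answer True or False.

p1 X@[..O/OX./XOX]: (0,0)[X.O/OX./XOX]-1 (0,1)[.XO/OX./XOX]+1* (1,2)[..O/OXX/XOX]-1
p2 O@[.XO/OX./XOX] terminal -1; root [..O/OX./XOX] d9

X winning at [..O/OX./XOX]: True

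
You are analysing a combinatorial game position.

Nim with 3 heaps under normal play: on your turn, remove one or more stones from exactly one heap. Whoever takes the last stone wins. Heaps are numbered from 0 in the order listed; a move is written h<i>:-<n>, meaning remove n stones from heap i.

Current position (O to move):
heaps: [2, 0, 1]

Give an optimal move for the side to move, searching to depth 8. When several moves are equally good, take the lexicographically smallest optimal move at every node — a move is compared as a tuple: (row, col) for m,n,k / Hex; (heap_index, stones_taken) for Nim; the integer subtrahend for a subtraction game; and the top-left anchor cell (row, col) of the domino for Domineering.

[(2,0,1)] O move#1: h0:-1:+1/(1,0,1)*, h0:-2:-1/(0,0,1), h2:-1:-1/(2,0,0)
[(1,0,1)] X move#2: h0:-1:-1/(0,0,1)*, h2:-1:-1/(1,0,0)
[(0,0,1)] O move#3: h2:-1:+1/(0,0,0)*
[(0,0,0)] end (terminal -1, X#4); searched (2,0,1) to 8

O's best at [(2,0,1)]: h0:-1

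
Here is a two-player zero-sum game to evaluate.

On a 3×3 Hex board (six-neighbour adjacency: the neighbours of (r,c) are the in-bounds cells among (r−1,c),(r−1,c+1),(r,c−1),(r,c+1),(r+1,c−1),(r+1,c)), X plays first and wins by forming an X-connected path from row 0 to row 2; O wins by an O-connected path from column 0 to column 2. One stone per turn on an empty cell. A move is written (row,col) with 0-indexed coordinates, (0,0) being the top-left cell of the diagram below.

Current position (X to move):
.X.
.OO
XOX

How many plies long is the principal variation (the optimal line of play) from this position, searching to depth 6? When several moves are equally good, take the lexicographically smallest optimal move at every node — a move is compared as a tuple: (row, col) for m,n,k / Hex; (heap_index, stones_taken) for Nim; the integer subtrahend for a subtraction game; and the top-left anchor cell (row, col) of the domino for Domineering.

[.X./.OO/XOX] X move#1: (0,0):-1/XX./.OO/XOX, (0,2):-1/.XX/.OO/XOX, (1,0):+1/.X./XOO/XOX*
[.X./XOO/XOX] end (terminal -1, O#2); searched .X./.OO/XOX to 6

PV length from [.X./.OO/XOX]: 1 ply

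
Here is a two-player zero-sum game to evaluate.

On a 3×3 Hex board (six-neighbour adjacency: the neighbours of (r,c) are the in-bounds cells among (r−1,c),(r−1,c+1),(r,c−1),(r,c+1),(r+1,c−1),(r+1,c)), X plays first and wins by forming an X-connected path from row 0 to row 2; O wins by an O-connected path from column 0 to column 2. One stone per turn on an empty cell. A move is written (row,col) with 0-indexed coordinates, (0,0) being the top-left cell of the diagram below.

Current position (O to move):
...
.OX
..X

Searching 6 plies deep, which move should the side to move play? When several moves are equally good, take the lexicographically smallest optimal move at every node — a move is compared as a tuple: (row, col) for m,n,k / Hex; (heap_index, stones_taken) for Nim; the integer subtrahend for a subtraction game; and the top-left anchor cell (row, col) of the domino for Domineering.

p1 O@[.../.OX/..X]: (0,0)[O../.OX/..X]-1 (0,1)[.O./.OX/..X]-1 (0,2)[..O/.OX/..X]+1* (1,0)[.../OOX/..X]-1 (2,0)[.../.OX/O.X]-1 (2,1)[.../.OX/.OX]-1
p2 X@[..O/.OX/..X]: (0,0)[X.O/.OX/..X]-1* (0,1)[.XO/.OX/..X]-1 (1,0)[..O/XOX/..X]-1 (2,0)[..O/.OX/X.X]-1 (2,1)[..O/.OX/.XX]-1
p3 O@[X.O/.OX/..X]: (0,1)[XOO/.OX/..X]+1* (1,0)[X.O/OOX/..X]+1 (2,0)[X.O/.OX/O.X]+1 (2,1)[X.O/.OX/.OX]+1
p4 X@[XOO/.OX/..X]: (1,0)[XOO/XOX/..X]-1* (2,0)[XOO/.OX/X.X]-1 (2,1)[XOO/.OX/.XX]-1
p5 O@[XOO/XOX/..X]: (2,0)[XOO/XOX/O.X]+1* (2,1)[XOO/XOX/.OX]-1
p6 X@[XOO/XOX/O.X] terminal -1; root [.../.OX/..X] d6

O's best at [.../.OX/..X]: (0,2)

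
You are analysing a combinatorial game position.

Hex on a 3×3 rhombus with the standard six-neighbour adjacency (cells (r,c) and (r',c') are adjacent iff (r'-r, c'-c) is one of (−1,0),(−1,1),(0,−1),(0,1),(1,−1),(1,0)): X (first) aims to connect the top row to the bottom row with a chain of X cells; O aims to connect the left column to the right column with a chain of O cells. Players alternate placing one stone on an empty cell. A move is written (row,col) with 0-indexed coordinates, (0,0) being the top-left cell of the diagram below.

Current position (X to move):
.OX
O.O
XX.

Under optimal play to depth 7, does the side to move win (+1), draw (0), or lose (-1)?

value(.OX/O.O/XX., X) = +1

[.OX/O.O/XX.] X move#1: (0,0):-1/XOX/O.O/XX., (1,1):+1/.OX/OXO/XX.*, (2,2):-1/.OX/O.O/XXX
[.OX/OXO/XX.] end (terminal -1, O#2); searched .OX/O.O/XX. to 7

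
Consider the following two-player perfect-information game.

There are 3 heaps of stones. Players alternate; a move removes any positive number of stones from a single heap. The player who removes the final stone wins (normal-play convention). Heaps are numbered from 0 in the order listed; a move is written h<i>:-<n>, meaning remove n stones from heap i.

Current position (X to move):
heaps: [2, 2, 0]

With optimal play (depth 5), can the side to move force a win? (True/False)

X winning at [(2,2,0)]: False

[(2,2,0)] X move#1: h0:-1:-1/(1,2,0)*, h0:-2:-1/(0,2,0), h1:-1:-1/(2,1,0), h1:-2:-1/(2,0,0)
[(1,2,0)] O move#2: h0:-1:-1/(0,2,0), h1:-1:+1/(1,1,0)*, h1:-2:-1/(1,0,0)
[(1,1,0)] X move#3: h0:-1:-1/(0,1,0)*, h1:-1:-1/(1,0,0)
[(0,1,0)] O move#4: h1:-1:+1/(0,0,0)*
[(0,0,0)] end (terminal -1, X#5); searched (2,2,0) to 5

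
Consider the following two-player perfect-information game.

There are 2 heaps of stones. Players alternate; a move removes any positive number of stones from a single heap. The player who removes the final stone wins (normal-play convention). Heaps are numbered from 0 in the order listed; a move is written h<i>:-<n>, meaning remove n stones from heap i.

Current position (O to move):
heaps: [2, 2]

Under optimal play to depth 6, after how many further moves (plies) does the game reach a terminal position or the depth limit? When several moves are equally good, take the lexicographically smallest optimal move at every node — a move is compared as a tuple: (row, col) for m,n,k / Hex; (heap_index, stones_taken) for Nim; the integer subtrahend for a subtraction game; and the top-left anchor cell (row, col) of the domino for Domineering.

p1 O@[(2,2)]: h0:-1[(1,2)]-1* h0:-2[(0,2)]-1 h1:-1[(2,1)]-1 h1:-2[(2,0)]-1
p2 X@[(1,2)]: h0:-1[(0,2)]-1 h1:-1[(1,1)]+1* h1:-2[(1,0)]-1
p3 O@[(1,1)]: h0:-1[(0,1)]-1* h1:-1[(1,0)]-1
p4 X@[(0,1)]: h1:-1[(0,0)]+1*
p5 O@[(0,0)] terminal -1; root [(2,2)] d6

PV length from [(2,2)]: 4 plies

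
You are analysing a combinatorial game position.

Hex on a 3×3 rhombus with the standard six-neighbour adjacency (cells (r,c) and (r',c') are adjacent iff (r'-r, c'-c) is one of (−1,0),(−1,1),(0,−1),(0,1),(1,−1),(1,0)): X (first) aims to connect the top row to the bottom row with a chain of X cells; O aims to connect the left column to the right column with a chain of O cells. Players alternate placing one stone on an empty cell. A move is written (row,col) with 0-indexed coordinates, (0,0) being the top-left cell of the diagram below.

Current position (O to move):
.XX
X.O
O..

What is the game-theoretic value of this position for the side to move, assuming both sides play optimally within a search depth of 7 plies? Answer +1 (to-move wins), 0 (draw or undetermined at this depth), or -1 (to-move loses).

ply 1, O at .XX/X.O/O.. | (0,0)=+1→OXX/X.O/O..*; (1,1)=+1→.XX/XOO/O..; (2,1)=+1→.XX/X.O/OO.; (2,2)=+1→.XX/X.O/O.O
ply 2, X at OXX/X.O/O.. | (1,1)=-1→OXX/XXO/O..*; (2,1)=-1→OXX/X.O/OX.; (2,2)=-1→OXX/X.O/O.X
ply 3, O at OXX/XXO/O.. | (2,1)=+1→OXX/XXO/OO.*; (2,2)=-1→OXX/XXO/O.O
ply 4: OXX/XXO/OO. is terminal -1 (X); from .XX/X.O/O.. depth 7

value(.XX/X.O/O.., O) = +1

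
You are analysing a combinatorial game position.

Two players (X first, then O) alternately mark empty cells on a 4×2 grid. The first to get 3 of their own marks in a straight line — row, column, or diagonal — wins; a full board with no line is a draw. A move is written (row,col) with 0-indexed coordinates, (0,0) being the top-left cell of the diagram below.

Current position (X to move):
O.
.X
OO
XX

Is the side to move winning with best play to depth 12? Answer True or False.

ply 1, X at O./.X/OO/XX | (0,1)=-1→OX/.X/OO/XX; (1,0)=+0→O./XX/OO/XX*
ply 2, O at O./XX/OO/XX | (0,1)=+0→OO/XX/OO/XX*
ply 3: OO/XX/OO/XX is terminal +0 (X); from O./.X/OO/XX depth 12

X winning at [O./.X/OO/XX]: False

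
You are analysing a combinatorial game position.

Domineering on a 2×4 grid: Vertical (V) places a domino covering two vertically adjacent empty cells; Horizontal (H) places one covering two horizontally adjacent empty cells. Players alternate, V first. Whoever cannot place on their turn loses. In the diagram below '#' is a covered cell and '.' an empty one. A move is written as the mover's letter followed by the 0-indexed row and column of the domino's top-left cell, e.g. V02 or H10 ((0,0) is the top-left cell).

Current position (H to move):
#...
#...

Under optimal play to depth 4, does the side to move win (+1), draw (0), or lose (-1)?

value(#.../#..., H) = +1

ply 1, H at #.../#... | H01=+1→###./#...*; H02=+1→#.##/#...; H11=+1→#.../###.; H12=+1→#.../#.##
ply 2, V at ###./#... | V03=-1→####/#..#*
ply 3, H at ####/#..# | H11=+1→####/####*
ply 4: ####/#### is terminal -1 (V); from #.../#... depth 4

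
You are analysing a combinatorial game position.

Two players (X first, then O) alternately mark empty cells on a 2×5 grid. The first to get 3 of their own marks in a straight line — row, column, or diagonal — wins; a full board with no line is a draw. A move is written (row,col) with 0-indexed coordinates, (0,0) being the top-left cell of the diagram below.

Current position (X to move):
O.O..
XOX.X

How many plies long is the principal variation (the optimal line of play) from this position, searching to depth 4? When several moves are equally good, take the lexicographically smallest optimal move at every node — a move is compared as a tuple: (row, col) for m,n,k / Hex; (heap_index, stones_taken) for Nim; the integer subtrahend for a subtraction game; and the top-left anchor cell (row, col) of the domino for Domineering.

PV length from [O.O../XOX.X]: 1 ply

[O.O../XOX.X] X move#1: (0,1):+0/OXO../XOX.X, (0,3):-1/O.OX./XOX.X, (0,4):-1/O.O.X/XOX.X, (1,3):+1/O.O../XOXXX*
[O.O../XOXXX] end (terminal -1, O#2); searched O.O../XOX.X to 4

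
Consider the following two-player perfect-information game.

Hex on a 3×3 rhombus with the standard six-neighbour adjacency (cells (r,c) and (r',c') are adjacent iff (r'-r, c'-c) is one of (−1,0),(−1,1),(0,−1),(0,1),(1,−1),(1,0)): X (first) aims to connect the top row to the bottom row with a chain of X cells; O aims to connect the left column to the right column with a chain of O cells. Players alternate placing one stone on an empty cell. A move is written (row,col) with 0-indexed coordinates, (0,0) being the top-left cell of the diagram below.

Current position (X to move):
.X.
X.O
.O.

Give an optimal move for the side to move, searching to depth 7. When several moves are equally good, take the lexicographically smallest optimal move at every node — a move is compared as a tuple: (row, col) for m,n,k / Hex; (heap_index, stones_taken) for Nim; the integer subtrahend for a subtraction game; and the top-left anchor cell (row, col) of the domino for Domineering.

X's best at [.X./X.O/.O.]: (2,0)

p1 X@[.X./X.O/.O.]: (0,0)[XX./X.O/.O.]-1 (0,2)[.XX/X.O/.O.]-1 (1,1)[.X./XXO/.O.]-1 (2,0)[.X./X.O/XO.]+1* (2,2)[.X./X.O/.OX]-1
p2 O@[.X./X.O/XO.] terminal -1; root [.X./X.O/.O.] d7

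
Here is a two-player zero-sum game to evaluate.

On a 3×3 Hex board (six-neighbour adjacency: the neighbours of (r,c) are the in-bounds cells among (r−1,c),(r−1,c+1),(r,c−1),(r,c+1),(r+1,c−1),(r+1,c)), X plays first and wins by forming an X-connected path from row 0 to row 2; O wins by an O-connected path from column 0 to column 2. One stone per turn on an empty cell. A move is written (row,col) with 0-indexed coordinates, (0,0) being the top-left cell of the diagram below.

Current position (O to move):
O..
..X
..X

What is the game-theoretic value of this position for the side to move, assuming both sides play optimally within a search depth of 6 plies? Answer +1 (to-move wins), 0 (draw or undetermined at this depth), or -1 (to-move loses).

p1 O@[O../..X/..X]: (0,1)[OO./..X/..X]-1 (0,2)[O.O/..X/..X]+1* (1,0)[O../O.X/..X]-1 (1,1)[O../.OX/..X]-1 (2,0)[O../..X/O.X]-1 (2,1)[O../..X/.OX]-1
p2 X@[O.O/..X/..X]: (0,1)[OXO/..X/..X]-1* (1,0)[O.O/X.X/..X]-1 (1,1)[O.O/.XX/..X]-1 (2,0)[O.O/..X/X.X]-1 (2,1)[O.O/..X/.XX]-1
p3 O@[OXO/..X/..X]: (1,0)[OXO/O.X/..X]-1 (1,1)[OXO/.OX/..X]+1* (2,0)[OXO/..X/O.X]-1 (2,1)[OXO/..X/.OX]-1
p4 X@[OXO/.OX/..X]: (1,0)[OXO/XOX/..X]-1* (2,0)[OXO/.OX/X.X]-1 (2,1)[OXO/.OX/.XX]-1
p5 O@[OXO/XOX/..X]: (2,0)[OXO/XOX/O.X]+1* (2,1)[OXO/XOX/.OX]-1
p6 X@[OXO/XOX/O.X] terminal -1; root [O../..X/..X] d6

value(O../..X/..X, O) = +1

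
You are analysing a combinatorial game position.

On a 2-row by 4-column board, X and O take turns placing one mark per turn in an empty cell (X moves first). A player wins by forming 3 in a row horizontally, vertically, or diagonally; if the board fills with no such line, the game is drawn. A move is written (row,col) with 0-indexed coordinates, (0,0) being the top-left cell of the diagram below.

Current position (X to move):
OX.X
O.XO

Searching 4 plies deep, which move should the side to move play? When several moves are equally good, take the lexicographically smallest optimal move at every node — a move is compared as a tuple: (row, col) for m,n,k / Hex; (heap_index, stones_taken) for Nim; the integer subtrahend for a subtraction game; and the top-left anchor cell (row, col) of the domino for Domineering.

X's best at [OX.X/O.XO]: (0,2)

[OX.X/O.XO] X move#1: (0,2):+1/OXXX/O.XO*, (1,1):+0/OX.X/OXXO
[OXXX/O.XO] end (terminal -1, O#2); searched OX.X/O.XO to 4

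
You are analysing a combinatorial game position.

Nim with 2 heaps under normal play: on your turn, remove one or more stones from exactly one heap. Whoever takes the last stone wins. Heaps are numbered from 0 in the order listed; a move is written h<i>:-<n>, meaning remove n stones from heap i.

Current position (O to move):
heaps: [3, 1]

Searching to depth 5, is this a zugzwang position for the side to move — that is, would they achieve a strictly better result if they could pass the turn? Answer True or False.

zugzwang((3,1), O) = False

ply 1, O at (3,1) | h0:-1=-1→(2,1); h0:-2=+1→(1,1)*; h0:-3=-1→(0,1); h1:-1=-1→(3,0)
ply 2, X at (1,1) | h0:-1=-1→(0,1)*; h1:-1=-1→(1,0)
ply 3, O at (0,1) | h1:-1=+1→(0,0)*
ply 4: (0,0) is terminal -1 (X); from (3,1) depth 5
suppose O passes — search the same position with X to move:
pass> ply 1, X at (3,1) | h0:-1=-1→(2,1); h0:-2=+1→(1,1)*; h0:-3=-1→(0,1); h1:-1=-1→(3,0)
pass> ply 2, O at (1,1) | h0:-1=-1→(0,1)*; h1:-1=-1→(1,0)
pass> ply 3, X at (0,1) | h1:-1=+1→(0,0)*
pass> ply 4: (0,0) is terminal -1 (O); from (3,1) depth 5
for O: play +1, pass -1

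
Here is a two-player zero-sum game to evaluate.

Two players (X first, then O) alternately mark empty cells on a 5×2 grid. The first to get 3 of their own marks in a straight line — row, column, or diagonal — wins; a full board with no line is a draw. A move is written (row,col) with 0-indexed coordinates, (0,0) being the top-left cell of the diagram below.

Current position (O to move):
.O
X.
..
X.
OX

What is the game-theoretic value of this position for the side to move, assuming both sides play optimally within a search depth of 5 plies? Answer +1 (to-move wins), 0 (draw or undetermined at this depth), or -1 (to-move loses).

ply 1, O at .O/X./../X./OX | (0,0)=-1→OO/X./../X./OX; (1,1)=-1→.O/XO/../X./OX; (2,0)=+0→.O/X./O./X./OX*; (2,1)=-1→.O/X./.O/X./OX; (3,1)=-1→.O/X./../XO/OX
ply 2, X at .O/X./O./X./OX | (0,0)=+0→XO/X./O./X./OX*; (1,1)=+0→.O/XX/O./X./OX; (2,1)=+0→.O/X./OX/X./OX; (3,1)=+0→.O/X./O./XX/OX
ply 3, O at XO/X./O./X./OX | (1,1)=+0→XO/XO/O./X./OX*; (2,1)=+0→XO/X./OO/X./OX; (3,1)=+0→XO/X./O./XO/OX
ply 4, X at XO/XO/O./X./OX | (2,1)=+0→XO/XO/OX/X./OX*; (3,1)=-1→XO/XO/O./XX/OX
ply 5, O at XO/XO/OX/X./OX | (3,1)=+0→XO/XO/OX/XO/OX*
ply 6: XO/XO/OX/XO/OX is terminal +0 (X); from .O/X./../X./OX depth 5

value(.O/X./../X./OX, O) = 0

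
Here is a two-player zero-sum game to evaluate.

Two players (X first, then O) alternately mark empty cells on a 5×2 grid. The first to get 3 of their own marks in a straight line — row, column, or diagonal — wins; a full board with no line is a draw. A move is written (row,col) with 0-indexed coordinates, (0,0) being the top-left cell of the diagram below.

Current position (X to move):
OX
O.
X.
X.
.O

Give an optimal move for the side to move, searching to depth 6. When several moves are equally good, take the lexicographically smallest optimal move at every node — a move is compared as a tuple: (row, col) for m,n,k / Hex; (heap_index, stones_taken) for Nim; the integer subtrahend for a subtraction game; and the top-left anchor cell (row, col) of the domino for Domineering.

ply 1, X at OX/O./X./X./.O | (1,1)=+1→OX/OX/X./X./.O*; (2,1)=+1→OX/O./XX/X./.O; (3,1)=+0→OX/O./X./XX/.O; (4,0)=+1→OX/O./X./X./XO
ply 2, O at OX/OX/X./X./.O | (2,1)=-1→OX/OX/XO/X./.O*; (3,1)=-1→OX/OX/X./XO/.O; (4,0)=-1→OX/OX/X./X./OO
ply 3, X at OX/OX/XO/X./.O | (3,1)=+0→OX/OX/XO/XX/.O; (4,0)=+1→OX/OX/XO/X./XO*
ply 4: OX/OX/XO/X./XO is terminal -1 (O); from OX/O./X./X./.O depth 6

X's best at [OX/O./X./X./.O]: (1,1)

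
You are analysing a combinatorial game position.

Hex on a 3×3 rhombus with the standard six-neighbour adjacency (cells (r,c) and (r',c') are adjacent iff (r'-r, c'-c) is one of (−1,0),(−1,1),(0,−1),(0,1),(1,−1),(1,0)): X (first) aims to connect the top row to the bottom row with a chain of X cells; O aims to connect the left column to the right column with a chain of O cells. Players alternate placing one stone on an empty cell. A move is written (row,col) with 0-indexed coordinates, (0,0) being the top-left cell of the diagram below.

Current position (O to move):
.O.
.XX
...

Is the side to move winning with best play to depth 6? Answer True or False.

ply 1, O at .O./.XX/... | (0,0)=-1→OO./.XX/...; (0,2)=+1→.OO/.XX/...*; (1,0)=-1→.O./OXX/...; (2,0)=-1→.O./.XX/O..; (2,1)=-1→.O./.XX/.O.; (2,2)=-1→.O./.XX/..O
ply 2, X at .OO/.XX/... | (0,0)=-1→XOO/.XX/...*; (1,0)=-1→.OO/XXX/...; (2,0)=-1→.OO/.XX/X..; (2,1)=-1→.OO/.XX/.X.; (2,2)=-1→.OO/.XX/..X
ply 3, O at XOO/.XX/... | (1,0)=+1→XOO/OXX/...*; (2,0)=-1→XOO/.XX/O..; (2,1)=-1→XOO/.XX/.O.; (2,2)=-1→XOO/.XX/..O
ply 4: XOO/OXX/... is terminal -1 (X); from .O./.XX/... depth 6

O winning at [.O./.XX/...]: True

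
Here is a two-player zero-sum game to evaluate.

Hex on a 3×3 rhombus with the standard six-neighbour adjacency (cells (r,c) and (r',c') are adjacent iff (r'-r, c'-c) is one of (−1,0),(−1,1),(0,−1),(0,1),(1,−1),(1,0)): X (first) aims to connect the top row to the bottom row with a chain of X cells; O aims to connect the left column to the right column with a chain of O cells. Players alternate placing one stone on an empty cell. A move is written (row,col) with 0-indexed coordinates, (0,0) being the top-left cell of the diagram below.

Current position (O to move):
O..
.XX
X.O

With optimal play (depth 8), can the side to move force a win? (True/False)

O winning at [O../.XX/X.O]: False

[O../.XX/X.O] O move#1: (0,1):-1/OO./.XX/X.O*, (0,2):-1/O.O/.XX/X.O, (1,0):-1/O../OXX/X.O, (2,1):-1/O../.XX/XOO
[OO./.XX/X.O] X move#2: (0,2):+1/OOX/.XX/X.O*, (1,0):-1/OO./XXX/X.O, (2,1):-1/OO./.XX/XXO
[OOX/.XX/X.O] end (terminal -1, O#3); searched O../.XX/X.O to 8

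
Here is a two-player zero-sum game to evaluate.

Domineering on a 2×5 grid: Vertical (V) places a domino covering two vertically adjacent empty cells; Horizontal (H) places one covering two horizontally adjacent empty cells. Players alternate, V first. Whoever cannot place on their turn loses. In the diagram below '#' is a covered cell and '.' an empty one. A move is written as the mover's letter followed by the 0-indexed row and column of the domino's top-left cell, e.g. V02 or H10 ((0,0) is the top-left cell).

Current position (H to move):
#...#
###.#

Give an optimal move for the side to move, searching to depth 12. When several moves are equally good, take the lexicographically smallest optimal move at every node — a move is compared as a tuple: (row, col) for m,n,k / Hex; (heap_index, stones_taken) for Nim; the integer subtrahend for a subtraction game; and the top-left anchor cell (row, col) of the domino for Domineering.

H's best at [#...#/###.#]: H02

p1 H@[#...#/###.#]: H01[###.#/###.#]-1 H02[#.###/###.#]+1*
p2 V@[#.###/###.#] terminal -1; root [#...#/###.#] d12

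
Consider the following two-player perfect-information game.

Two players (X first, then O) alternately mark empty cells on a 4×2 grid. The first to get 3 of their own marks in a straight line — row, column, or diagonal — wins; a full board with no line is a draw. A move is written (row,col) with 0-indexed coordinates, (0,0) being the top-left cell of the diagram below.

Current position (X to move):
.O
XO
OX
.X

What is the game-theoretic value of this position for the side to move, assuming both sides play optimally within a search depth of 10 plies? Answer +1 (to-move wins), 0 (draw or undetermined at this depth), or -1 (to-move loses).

value(.O/XO/OX/.X, X) = 0

p1 X@[.O/XO/OX/.X]: (0,0)[XO/XO/OX/.X]+0* (3,0)[.O/XO/OX/XX]+0
p2 O@[XO/XO/OX/.X]: (3,0)[XO/XO/OX/OX]+0*
p3 X@[XO/XO/OX/OX] terminal +0; root [.O/XO/OX/.X] d10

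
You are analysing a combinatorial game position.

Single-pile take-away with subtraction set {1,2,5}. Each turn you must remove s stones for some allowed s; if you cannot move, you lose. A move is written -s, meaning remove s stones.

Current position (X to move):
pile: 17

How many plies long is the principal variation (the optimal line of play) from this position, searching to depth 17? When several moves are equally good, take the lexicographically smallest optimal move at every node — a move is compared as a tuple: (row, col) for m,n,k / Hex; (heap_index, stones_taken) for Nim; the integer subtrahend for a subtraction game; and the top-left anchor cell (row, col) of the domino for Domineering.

[17] X move#1: -1:-1/16, -2:+1/15*, -5:+1/12
[15] O move#2: -1:-1/14*, -2:-1/13, -5:-1/10
[14] X move#3: -1:-1/13, -2:+1/12*, -5:+1/9
[12] O move#4: -1:-1/11*, -2:-1/10, -5:-1/7
[11] X move#5: -1:-1/10, -2:+1/9*, -5:+1/6
[9] O move#6: -1:-1/8*, -2:-1/7, -5:-1/4
[8] X move#7: -1:-1/7, -2:+1/6*, -5:+1/3
[6] O move#8: -1:-1/5*, -2:-1/4, -5:-1/1
[5] X move#9: -1:-1/4, -2:+1/3*, -5:+1/0
[3] O move#10: -1:-1/2*, -2:-1/1
[2] X move#11: -1:-1/1, -2:+1/0*
[0] end (terminal -1, O#12); searched 17 to 17

PV length from [17]: 11 plies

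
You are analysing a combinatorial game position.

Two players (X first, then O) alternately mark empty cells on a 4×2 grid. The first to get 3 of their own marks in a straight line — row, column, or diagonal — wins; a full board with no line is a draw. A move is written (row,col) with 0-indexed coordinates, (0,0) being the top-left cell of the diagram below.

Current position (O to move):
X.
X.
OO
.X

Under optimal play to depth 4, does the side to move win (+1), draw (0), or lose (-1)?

p1 O@[X./X./OO/.X]: (0,1)[XO/X./OO/.X]+0* (1,1)[X./XO/OO/.X]+0 (3,0)[X./X./OO/OX]+0
p2 X@[XO/X./OO/.X]: (1,1)[XO/XX/OO/.X]+0* (3,0)[XO/X./OO/XX]-1
p3 O@[XO/XX/OO/.X]: (3,0)[XO/XX/OO/OX]+0*
p4 X@[XO/XX/OO/OX] terminal +0; root [X./X./OO/.X] d4

value(X./X./OO/.X, O) = 0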